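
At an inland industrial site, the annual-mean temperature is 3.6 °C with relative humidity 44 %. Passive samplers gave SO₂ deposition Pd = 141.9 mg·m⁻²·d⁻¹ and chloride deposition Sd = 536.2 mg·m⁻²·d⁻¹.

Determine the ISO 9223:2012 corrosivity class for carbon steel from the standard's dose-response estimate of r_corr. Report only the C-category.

C3

carbon steel: T≤10 °C ⇒ hinge +0.150·(3.6−10) = -0.9600
  sulphur-dioxide contribution → 21.49 μm/a
  chloride contribution → 24.77 μm/a
  total first-year rate 46.26 μm/a
46.3 μm/a falls in (25, 50] for carbon steel → category C3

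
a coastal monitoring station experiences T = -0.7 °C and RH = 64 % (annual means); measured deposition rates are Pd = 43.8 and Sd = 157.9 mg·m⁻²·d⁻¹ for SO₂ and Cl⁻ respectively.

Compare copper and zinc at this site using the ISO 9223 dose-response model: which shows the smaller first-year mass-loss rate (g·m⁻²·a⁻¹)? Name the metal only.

copper: T≤10 °C ⇒ hinge +0.126·(-0.7−10) = -1.3482
  sulphur-dioxide contribution → 0.1605 μm/a
  chloride contribution → 0.389 μm/a
  ⇒ r_corr(copper) = 0.5495 μm/a
  mass loss = 0.5495 μm/a × 8.96 g/cm³ = 4.924 g·m⁻²·a⁻¹
zinc: temperature factor f = +0.038·(-10.7) = -0.4066
  sulphur-dioxide contribution → 0.8606 μm/a
  chloride contribution → 0.4928 μm/a
  total first-year rate 1.353 μm/a
  mass loss = 1.353 μm/a × 7.14 g/cm³ = 9.663 g·m⁻²·a⁻¹
Ordering by g·m⁻²·a⁻¹: zinc (9.66) > copper (4.92)

copper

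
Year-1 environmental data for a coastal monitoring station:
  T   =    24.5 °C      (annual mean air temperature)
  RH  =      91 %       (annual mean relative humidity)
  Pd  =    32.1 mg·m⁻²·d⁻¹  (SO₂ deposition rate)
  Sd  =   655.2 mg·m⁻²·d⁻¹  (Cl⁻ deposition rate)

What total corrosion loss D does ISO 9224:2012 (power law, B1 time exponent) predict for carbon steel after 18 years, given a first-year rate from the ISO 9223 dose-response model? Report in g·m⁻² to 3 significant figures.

carbon steel: T>10 °C ⇒ hinge -0.054·(24.5−10) = -0.7830
  Pd branch = 1.77·Pd^0.52·e^(0.02·RH+f) = 30.32 μm/a
  Cl⁻ term: 0.102·655.2^0.62·exp(0.033·91+0.04·24.5) = 305.2
  r_corr = 30.32 + 305.2 = 335.5 μm/a
ISO 9224: D(t) = r_corr · t^b with b = 0.523 (carbon steel, B1)
  D(18) = 335.5 × 18^0.523 = 335.5 × 4.534 = 1521 μm
  Mass loss = 1521 μm × 7.85 g/cm³ = 1.194e+04 g·m⁻²

D(18) = 1.19e+04 g·m⁻²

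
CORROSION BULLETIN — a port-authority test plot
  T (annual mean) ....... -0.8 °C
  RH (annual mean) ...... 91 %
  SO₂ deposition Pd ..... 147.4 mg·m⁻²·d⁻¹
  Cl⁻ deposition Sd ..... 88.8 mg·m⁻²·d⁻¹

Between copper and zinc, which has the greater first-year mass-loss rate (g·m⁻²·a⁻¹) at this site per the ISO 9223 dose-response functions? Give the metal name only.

zinc

copper: temperature factor f = +0.126·(-10.8) = -1.3608
  sulphur-dioxide contribution → 1.069 μm/a
  chloride contribution → 0.876 μm/a
  ⇒ r_corr(copper) = 1.945 μm/a
  mass loss = 1.945 μm/a × 8.96 g/cm³ = 17.42 g·m⁻²·a⁻¹
zinc: f(T) = +0.038·(T−10) [T≤10 °C] = -0.4104
  sulphur-dioxide contribution → 5.064 μm/a
  chloride contribution → 0.4368 μm/a
  total first-year rate 5.5 μm/a
  mass loss = 5.5 μm/a × 7.14 g/cm³ = 39.27 g·m⁻²·a⁻¹
Ordering by g·m⁻²·a⁻¹: zinc (39.3) > copper (17.4)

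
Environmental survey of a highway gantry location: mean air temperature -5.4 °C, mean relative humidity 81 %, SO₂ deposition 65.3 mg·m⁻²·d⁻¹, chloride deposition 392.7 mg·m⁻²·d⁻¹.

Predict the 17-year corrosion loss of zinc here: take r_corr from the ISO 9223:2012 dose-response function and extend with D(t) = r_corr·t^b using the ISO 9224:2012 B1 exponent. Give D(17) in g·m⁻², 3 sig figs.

zinc: temperature factor f = +0.038·(-15.4) = -0.5852
  SO₂ term: 0.0129·65.3^0.44·exp(0.046·81-0.5852) = 1.876
  Sd branch = 0.0175·Sd^0.57·e^(0.008·RH+0.085·T) = 0.6364 μm/a
  r_corr = 1.876 + 0.6364 = 2.512 μm/a
ISO 9224: D(t) = r_corr · t^b with b = 0.813 (zinc, B1)
  D(17) = 2.512 × 17^0.813 = 2.512 × 10.01 = 25.14 μm
  Mass loss = 25.14 μm × 7.14 g/cm³ = 179.5 g·m⁻²

D(17) = 180 g·m⁻²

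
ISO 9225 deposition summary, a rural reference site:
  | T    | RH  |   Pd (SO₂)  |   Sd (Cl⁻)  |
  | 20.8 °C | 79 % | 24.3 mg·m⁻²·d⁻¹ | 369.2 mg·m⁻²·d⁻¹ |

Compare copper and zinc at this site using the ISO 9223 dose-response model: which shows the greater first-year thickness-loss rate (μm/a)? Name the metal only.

zinc

copper: f(T) = -0.080·(T−10) [T>10 °C] = -0.8640
  Pd branch = 0.0053·Pd^0.26·e^(0.059·RH+f) = 0.5414 μm/a
  Sd branch = 0.01025·Sd^0.27·e^(0.036·RH+0.049·T) = 2.408 μm/a
  sum: 0.5414 + 2.408 → r_corr = 2.949 μm/a
zinc: T>10 °C ⇒ hinge -0.071·(20.8−10) = -0.7668
  Pd branch = 0.0129·Pd^0.44·e^(0.046·RH+f) = 0.9236 μm/a
  Cl⁻ term: 0.0175·369.2^0.57·exp(0.008·79+0.085·20.8) = 5.606
  sum: 0.9236 + 5.606 → r_corr = 6.53 μm/a
Ordering by μm/a: zinc (6.53) > copper (2.95)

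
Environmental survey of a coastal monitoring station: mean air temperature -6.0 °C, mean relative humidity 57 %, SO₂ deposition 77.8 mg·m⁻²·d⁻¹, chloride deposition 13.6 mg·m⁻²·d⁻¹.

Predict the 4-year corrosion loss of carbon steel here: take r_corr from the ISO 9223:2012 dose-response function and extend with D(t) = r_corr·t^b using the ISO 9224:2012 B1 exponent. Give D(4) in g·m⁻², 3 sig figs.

D(4) = 121 g·m⁻²

carbon steel: f(T) = +0.150·(T−10) [T≤10 °C] = -2.4000
  sulphur-dioxide contribution → 4.831 μm/a
  chloride contribution → 2.655 μm/a
  total first-year rate 7.486 μm/a
Long-term exponent b (ISO 9224 Table 2, B1) = 0.523
  D(4) = 7.486 × 4^0.523 = 7.486 × 2.065 = 15.46 μm
  Mass loss = 15.46 μm × 7.85 g/cm³ = 121.3 g·m⁻²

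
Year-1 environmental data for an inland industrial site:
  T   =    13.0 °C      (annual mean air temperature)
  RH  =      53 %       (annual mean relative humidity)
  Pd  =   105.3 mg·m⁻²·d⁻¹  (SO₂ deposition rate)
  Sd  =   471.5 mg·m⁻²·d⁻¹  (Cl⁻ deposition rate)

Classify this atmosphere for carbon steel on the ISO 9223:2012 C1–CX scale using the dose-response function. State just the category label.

C5

carbon steel: T>10 °C ⇒ hinge -0.054·(13.0−10) = -0.1620
  Pd branch = 1.77·Pd^0.52·e^(0.02·RH+f) = 48.94 μm/a
  Cl⁻ term: 0.102·471.5^0.62·exp(0.033·53+0.04·13.0) = 44.83
  r_corr = 48.94 + 44.83 = 93.77 μm/a
ISO 9223 Table 2 (carbon steel): 80 < 93.8 ≤ 200 μm/a ⇒ C5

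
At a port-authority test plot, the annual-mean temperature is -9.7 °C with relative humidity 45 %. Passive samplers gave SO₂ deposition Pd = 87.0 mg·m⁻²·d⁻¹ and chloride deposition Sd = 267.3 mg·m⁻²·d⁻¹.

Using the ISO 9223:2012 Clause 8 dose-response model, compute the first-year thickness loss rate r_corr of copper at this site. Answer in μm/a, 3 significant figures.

copper: f(T) = +0.126·(T−10) [T≤10 °C] = -2.4822
  sulphur-dioxide contribution → 0.02012 μm/a
  chloride contribution → 0.1456 μm/a
  total first-year rate 0.1657 μm/a

r_corr = 0.166 μm/a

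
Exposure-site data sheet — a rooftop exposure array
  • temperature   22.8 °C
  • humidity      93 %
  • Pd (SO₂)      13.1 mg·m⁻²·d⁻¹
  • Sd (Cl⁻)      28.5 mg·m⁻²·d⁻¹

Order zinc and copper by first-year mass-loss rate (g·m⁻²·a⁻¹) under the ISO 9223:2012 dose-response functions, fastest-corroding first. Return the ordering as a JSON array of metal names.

["copper", "zinc"]

zinc: temperature factor f = -0.071·(12.8) = -0.9088
  SO₂ term: 0.0129·13.1^0.44·exp(0.046·93-0.9088) = 1.163
  Sd branch = 0.0175·Sd^0.57·e^(0.008·RH+0.085·T) = 1.726 μm/a
  r_corr = 1.163 + 1.726 = 2.889 μm/a
  mass loss = 2.889 μm/a × 7.14 g/cm³ = 20.63 g·m⁻²·a⁻¹
copper: T>10 °C ⇒ hinge -0.080·(22.8−10) = -1.0240
  Pd branch = 0.0053·Pd^0.26·e^(0.059·RH+f) = 0.8975 μm/a
  Cl⁻ term: 0.01025·28.5^0.27·exp(0.036·93+0.049·22.8) = 2.202
  sum: 0.8975 + 2.202 → r_corr = 3.099 μm/a
  mass loss = 3.099 μm/a × 8.96 g/cm³ = 27.77 g·m⁻²·a⁻¹
Ordering by g·m⁻²·a⁻¹: copper (27.8) > zinc (20.6)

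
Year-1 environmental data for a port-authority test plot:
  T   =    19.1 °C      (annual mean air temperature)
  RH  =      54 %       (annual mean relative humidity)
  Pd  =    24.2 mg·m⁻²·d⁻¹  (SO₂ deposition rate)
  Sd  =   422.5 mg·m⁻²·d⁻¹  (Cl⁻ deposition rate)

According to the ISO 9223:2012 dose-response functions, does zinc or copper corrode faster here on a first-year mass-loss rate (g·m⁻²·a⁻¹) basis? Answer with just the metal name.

zinc: temperature factor f = -0.071·(9.1) = -0.6461
  sulphur-dioxide contribution → 0.3294 μm/a
  chloride contribution → 4.29 μm/a
  ⇒ r_corr(zinc) = 4.619 μm/a
  mass loss = 4.619 μm/a × 7.14 g/cm³ = 32.98 g·m⁻²·a⁻¹
copper: T>10 °C ⇒ hinge -0.080·(19.1−10) = -0.7280
  sulphur-dioxide contribution → 0.1418 μm/a
  chloride contribution → 0.9342 μm/a
  ⇒ r_corr(copper) = 1.076 μm/a
  mass loss = 1.076 μm/a × 8.96 g/cm³ = 9.64 g·m⁻²·a⁻¹
Ordering by g·m⁻²·a⁻¹: zinc (33) > copper (9.64)

zinc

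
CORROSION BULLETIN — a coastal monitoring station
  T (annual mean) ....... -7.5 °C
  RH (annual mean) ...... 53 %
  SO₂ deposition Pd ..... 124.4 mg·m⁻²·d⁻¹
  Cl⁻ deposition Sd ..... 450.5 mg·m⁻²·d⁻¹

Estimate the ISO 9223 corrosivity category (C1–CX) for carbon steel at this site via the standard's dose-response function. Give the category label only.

carbon steel: temperature factor f = +0.150·(-17.5) = -2.6250
  Pd branch = 1.77·Pd^0.52·e^(0.02·RH+f) = 4.546 μm/a
  Sd branch = 0.102·Sd^0.62·e^(0.033·RH+0.04·T) = 19.19 μm/a
  r_corr = 4.546 + 19.19 = 23.74 μm/a
ISO 9223 Table 2 (carbon steel): 1.3 < 23.7 ≤ 25 μm/a ⇒ C2

C2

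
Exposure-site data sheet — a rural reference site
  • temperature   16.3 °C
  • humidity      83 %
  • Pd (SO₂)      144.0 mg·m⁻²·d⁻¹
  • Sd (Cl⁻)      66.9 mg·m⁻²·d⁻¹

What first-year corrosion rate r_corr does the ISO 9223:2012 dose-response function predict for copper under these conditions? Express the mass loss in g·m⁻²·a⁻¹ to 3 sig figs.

r_corr = 26.6 g·m⁻²·a⁻¹

copper: temperature factor f = -0.080·(6.3) = -0.5040
  SO₂ term: 0.0053·144.0^0.26·exp(0.059·83-0.5040) = 1.561
  Sd branch = 0.01025·Sd^0.27·e^(0.036·RH+0.049·T) = 1.406 μm/a
  sum: 1.561 + 1.406 → r_corr = 2.967 μm/a
Convert to mass loss: 2.967 μm/a × 8.96 g/cm³ = 26.59 g·m⁻²·a⁻¹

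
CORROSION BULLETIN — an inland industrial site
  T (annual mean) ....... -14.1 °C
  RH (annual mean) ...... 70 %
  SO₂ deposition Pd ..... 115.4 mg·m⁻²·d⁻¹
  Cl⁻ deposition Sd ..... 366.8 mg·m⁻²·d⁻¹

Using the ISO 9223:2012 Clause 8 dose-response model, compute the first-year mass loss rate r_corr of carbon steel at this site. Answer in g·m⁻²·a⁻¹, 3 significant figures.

carbon steel: temperature factor f = +0.150·(-24.1) = -3.6150
  SO₂ term: 1.77·115.4^0.52·exp(0.02·70-3.6150) = 2.282
  Sd branch = 0.102·Sd^0.62·e^(0.033·RH+0.04·T) = 22.74 μm/a
  r_corr = 2.282 + 22.74 = 25.02 μm/a
Convert to mass loss: 25.02 μm/a × 7.85 g/cm³ = 196.4 g·m⁻²·a⁻¹

r_corr = 196 g·m⁻²·a⁻¹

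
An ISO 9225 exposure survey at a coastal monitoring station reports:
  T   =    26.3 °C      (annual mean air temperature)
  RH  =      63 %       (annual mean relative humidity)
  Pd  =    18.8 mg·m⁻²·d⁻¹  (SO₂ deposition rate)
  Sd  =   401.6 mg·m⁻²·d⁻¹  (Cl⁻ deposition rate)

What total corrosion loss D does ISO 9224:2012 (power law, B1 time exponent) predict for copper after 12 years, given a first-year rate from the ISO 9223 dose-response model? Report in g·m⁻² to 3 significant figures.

D(12) = 91.2 g·m⁻²

copper: temperature factor f = -0.080·(16.3) = -1.3040
  Pd branch = 0.0053·Pd^0.26·e^(0.059·RH+f) = 0.1269 μm/a
  Cl⁻ term: 0.01025·401.6^0.27·exp(0.036·63+0.049·26.3) = 1.813
  sum: 0.1269 + 1.813 → r_corr = 1.94 μm/a
Power-law: D(12) = r_corr · 12^0.667
  D(12) = 1.94 × 12^0.667 = 1.94 × 5.246 = 10.18 μm
  Mass loss = 10.18 μm × 8.96 g/cm³ = 91.18 g·m⁻²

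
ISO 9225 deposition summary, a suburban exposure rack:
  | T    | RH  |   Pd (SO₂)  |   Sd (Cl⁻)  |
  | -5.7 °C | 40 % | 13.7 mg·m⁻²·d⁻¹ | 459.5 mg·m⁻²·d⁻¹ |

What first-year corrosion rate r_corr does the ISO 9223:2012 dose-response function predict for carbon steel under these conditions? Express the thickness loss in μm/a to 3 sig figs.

carbon steel: temperature factor f = +0.150·(-15.7) = -2.3550
  SO₂ term: 1.77·13.7^0.52·exp(0.02·40-2.3550) = 1.458
  Cl⁻ term: 0.102·459.5^0.62·exp(0.033·40+0.04·-5.7) = 13.6
  r_corr = 1.458 + 13.6 = 15.06 μm/a

r_corr = 15.1 μm/a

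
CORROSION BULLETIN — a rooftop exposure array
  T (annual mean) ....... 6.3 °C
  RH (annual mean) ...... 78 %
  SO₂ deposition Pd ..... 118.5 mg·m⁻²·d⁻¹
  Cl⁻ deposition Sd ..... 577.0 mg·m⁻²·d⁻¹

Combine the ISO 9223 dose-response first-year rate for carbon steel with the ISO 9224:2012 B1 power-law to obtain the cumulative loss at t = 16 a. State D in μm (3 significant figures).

carbon steel: T≤10 °C ⇒ hinge +0.150·(6.3−10) = -0.5550
  SO₂ term: 1.77·118.5^0.52·exp(0.02·78-0.5550) = 57.91
  Cl⁻ term: 0.102·577.0^0.62·exp(0.033·78+0.04·6.3) = 88.68
  sum: 57.91 + 88.68 → r_corr = 146.6 μm/a
ISO 9224: D(t) = r_corr · t^b with b = 0.523 (carbon steel, B1)
  D(16) = 146.6 × 16^0.523 = 146.6 × 4.263 = 625 μm

D(16) = 625 μm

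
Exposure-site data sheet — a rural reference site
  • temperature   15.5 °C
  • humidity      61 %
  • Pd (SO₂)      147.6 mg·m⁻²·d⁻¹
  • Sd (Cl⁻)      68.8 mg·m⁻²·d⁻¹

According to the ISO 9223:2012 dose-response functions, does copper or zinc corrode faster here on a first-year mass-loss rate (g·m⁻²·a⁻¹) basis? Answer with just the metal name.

copper: temperature factor f = -0.080·(5.5) = -0.4400
  SO₂ term: 0.0053·147.6^0.26·exp(0.059·61-0.4400) = 0.4573
  Sd branch = 0.01025·Sd^0.27·e^(0.036·RH+0.049·T) = 0.6172 μm/a
  sum: 0.4573 + 0.6172 → r_corr = 1.074 μm/a
  mass loss = 1.074 μm/a × 8.96 g/cm³ = 9.627 g·m⁻²·a⁻¹
zinc: f(T) = -0.071·(T−10) [T>10 °C] = -0.3905
  Pd branch = 0.0129·Pd^0.44·e^(0.046·RH+f) = 1.3 μm/a
  Cl⁻ term: 0.0175·68.8^0.57·exp(0.008·61+0.085·15.5) = 1.187
  r_corr = 1.3 + 1.187 = 2.488 μm/a
  mass loss = 2.488 μm/a × 7.14 g/cm³ = 17.76 g·m⁻²·a⁻¹
Ordering by g·m⁻²·a⁻¹: zinc (17.8) > copper (9.63)

zinc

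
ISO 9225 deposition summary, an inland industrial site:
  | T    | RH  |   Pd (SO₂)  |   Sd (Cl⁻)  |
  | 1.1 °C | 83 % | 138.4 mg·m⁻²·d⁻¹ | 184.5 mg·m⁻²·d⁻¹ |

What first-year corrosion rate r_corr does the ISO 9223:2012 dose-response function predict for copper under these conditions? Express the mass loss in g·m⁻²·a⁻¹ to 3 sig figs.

copper: temperature factor f = +0.126·(-8.9) = -1.1214
  Pd branch = 0.0053·Pd^0.26·e^(0.059·RH+f) = 0.8331 μm/a
  Sd branch = 0.01025·Sd^0.27·e^(0.036·RH+0.049·T) = 0.8783 μm/a
  sum: 0.8331 + 0.8783 → r_corr = 1.711 μm/a
Convert to mass loss: 1.711 μm/a × 8.96 g/cm³ = 15.33 g·m⁻²·a⁻¹

r_corr = 15.3 g·m⁻²·a⁻¹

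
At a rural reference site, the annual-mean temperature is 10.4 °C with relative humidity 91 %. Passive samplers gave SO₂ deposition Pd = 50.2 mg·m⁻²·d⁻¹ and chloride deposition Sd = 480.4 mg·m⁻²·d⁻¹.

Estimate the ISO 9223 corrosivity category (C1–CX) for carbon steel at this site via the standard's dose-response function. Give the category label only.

CX

carbon steel: temperature factor f = -0.054·(0.4) = -0.0216
  Pd branch = 1.77·Pd^0.52·e^(0.02·RH+f) = 81.92 μm/a
  Cl⁻ term: 0.102·480.4^0.62·exp(0.033·91+0.04·10.4) = 143.2
  r_corr = 81.92 + 143.2 = 225.2 μm/a
Category bounds: 200…700 μm/a bracket r_corr ⇒ CX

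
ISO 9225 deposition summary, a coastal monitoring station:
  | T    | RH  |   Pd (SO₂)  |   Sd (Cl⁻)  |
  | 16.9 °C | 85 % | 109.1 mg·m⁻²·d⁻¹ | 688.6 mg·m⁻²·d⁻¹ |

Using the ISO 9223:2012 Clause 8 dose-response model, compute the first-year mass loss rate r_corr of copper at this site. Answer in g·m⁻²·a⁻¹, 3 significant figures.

copper: T>10 °C ⇒ hinge -0.080·(16.9−10) = -0.5520
  sulphur-dioxide contribution → 1.557 μm/a
  chloride contribution → 2.921 μm/a
  ⇒ r_corr(copper) = 4.478 μm/a
Convert to mass loss: 4.478 μm/a × 8.96 g/cm³ = 40.13 g·m⁻²·a⁻¹

r_corr = 40.1 g·m⁻²·a⁻¹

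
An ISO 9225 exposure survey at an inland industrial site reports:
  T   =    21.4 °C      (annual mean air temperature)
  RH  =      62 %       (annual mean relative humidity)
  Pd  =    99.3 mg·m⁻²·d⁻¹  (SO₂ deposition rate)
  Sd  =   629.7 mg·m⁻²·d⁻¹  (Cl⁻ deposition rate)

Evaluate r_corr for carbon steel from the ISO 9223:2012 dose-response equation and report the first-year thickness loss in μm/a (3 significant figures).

r_corr = 137 μm/a

carbon steel: temperature factor f = -0.054·(11.4) = -0.6156
  SO₂ term: 1.77·99.3^0.52·exp(0.02·62-0.6156) = 36.1
  Sd branch = 0.102·Sd^0.62·e^(0.033·RH+0.04·T) = 101 μm/a
  sum: 36.1 + 101 → r_corr = 137.1 μm/a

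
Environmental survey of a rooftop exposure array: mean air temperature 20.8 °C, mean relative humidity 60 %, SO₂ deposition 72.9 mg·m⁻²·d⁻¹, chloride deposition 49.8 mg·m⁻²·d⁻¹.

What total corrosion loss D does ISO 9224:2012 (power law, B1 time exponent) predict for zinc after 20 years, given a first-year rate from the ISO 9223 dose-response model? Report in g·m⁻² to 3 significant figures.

D(20) = 176 g·m⁻²

zinc: T>10 °C ⇒ hinge -0.071·(20.8−10) = -0.7668
  SO₂ term: 0.0129·72.9^0.44·exp(0.046·60-0.7668) = 0.6249
  Sd branch = 0.0175·Sd^0.57·e^(0.008·RH+0.085·T) = 1.537 μm/a
  sum: 0.6249 + 1.537 → r_corr = 2.162 μm/a
Long-term exponent b (ISO 9224 Table 2, B1) = 0.813
  D(20) = 2.162 × 20^0.813 = 2.162 × 11.42 = 24.7 μm
  Mass loss = 24.7 μm × 7.14 g/cm³ = 176.3 g·m⁻²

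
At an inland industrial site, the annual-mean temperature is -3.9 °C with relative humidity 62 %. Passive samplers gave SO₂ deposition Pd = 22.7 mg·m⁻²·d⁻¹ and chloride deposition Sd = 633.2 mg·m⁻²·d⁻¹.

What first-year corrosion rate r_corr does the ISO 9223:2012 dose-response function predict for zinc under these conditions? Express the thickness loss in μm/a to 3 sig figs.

r_corr = 1.34 μm/a

zinc: f(T) = +0.038·(T−10) [T≤10 °C] = -0.5282
  sulphur-dioxide contribution → 0.5205 μm/a
  chloride contribution → 0.8154 μm/a
  total first-year rate 1.336 μm/a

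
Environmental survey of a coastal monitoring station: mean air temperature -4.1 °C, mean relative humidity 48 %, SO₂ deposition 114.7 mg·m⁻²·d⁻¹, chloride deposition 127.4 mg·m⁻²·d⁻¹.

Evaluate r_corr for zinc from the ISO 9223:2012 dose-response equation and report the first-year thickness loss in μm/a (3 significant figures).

zinc: f(T) = +0.038·(T−10) [T≤10 °C] = -0.5358
  sulphur-dioxide contribution → 0.5534 μm/a
  chloride contribution → 0.2873 μm/a
  ⇒ r_corr(zinc) = 0.8407 μm/a

r_corr = 0.841 μm/a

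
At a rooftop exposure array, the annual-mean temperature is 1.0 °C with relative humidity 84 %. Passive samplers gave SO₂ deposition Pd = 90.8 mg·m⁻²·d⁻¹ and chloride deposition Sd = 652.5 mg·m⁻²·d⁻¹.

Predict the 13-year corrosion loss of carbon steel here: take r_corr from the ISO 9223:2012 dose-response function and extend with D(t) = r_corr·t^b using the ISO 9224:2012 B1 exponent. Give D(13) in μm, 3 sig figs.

carbon steel: temperature factor f = +0.150·(-9.0) = -1.3500
  SO₂ term: 1.77·90.8^0.52·exp(0.02·84-1.3500) = 25.67
  Sd branch = 0.102·Sd^0.62·e^(0.033·RH+0.04·T) = 94.38 μm/a
  sum: 25.67 + 94.38 → r_corr = 120.1 μm/a
Long-term exponent b (ISO 9224 Table 2, B1) = 0.523
  D(13) = 120.1 × 13^0.523 = 120.1 × 3.825 = 459.2 μm

D(13) = 459 μm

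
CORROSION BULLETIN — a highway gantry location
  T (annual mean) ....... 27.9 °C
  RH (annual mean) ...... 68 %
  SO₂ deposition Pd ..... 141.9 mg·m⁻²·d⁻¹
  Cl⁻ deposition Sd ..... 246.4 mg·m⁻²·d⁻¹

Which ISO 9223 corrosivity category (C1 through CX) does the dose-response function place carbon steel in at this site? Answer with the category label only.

carbon steel: f(T) = -0.054·(T−10) [T>10 °C] = -0.9666
  Pd branch = 1.77·Pd^0.52·e^(0.02·RH+f) = 34.5 μm/a
  Sd branch = 0.102·Sd^0.62·e^(0.033·RH+0.04·T) = 89.26 μm/a
  r_corr = 34.5 + 89.26 = 123.8 μm/a
124 μm/a falls in (80, 200] for carbon steel → category C5

C5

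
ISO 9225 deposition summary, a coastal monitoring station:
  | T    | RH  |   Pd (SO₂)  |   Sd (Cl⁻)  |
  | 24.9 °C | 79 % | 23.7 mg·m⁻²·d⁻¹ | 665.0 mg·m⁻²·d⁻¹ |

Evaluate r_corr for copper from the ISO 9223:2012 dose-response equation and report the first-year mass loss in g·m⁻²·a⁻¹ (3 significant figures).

copper: T>10 °C ⇒ hinge -0.080·(24.9−10) = -1.1920
  Pd branch = 0.0053·Pd^0.26·e^(0.059·RH+f) = 0.3875 μm/a
  Sd branch = 0.01025·Sd^0.27·e^(0.036·RH+0.049·T) = 3.451 μm/a
  sum: 0.3875 + 3.451 → r_corr = 3.838 μm/a
Convert to mass loss: 3.838 μm/a × 8.96 g/cm³ = 34.39 g·m⁻²·a⁻¹

r_corr = 34.4 g·m⁻²·a⁻¹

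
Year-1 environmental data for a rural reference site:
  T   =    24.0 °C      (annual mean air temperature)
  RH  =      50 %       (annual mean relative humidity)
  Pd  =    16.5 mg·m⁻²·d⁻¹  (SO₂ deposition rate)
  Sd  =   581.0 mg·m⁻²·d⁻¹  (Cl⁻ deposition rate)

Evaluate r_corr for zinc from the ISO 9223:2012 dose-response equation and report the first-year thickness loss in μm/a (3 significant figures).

zinc: temperature factor f = -0.071·(14.0) = -0.9940
  Pd branch = 0.0129·Pd^0.44·e^(0.046·RH+f) = 0.1635 μm/a
  Cl⁻ term: 0.0175·581.0^0.57·exp(0.008·50+0.085·24.0) = 7.556
  r_corr = 0.1635 + 7.556 = 7.72 μm/a

r_corr = 7.72 μm/a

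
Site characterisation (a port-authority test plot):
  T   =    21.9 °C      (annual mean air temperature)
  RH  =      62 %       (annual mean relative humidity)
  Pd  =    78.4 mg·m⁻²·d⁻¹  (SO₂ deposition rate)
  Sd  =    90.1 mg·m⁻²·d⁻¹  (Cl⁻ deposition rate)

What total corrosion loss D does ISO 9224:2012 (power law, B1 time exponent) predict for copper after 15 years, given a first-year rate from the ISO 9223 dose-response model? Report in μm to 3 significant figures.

copper: f(T) = -0.080·(T−10) [T>10 °C] = -0.9520
  SO₂ term: 0.0053·78.4^0.26·exp(0.059·62-0.9520) = 0.2466
  Cl⁻ term: 0.01025·90.1^0.27·exp(0.036·62+0.049·21.9) = 0.9416
  r_corr = 0.2466 + 0.9416 = 1.188 μm/a
Power-law: D(15) = r_corr · 15^0.667
  D(15) = 1.188 × 15^0.667 = 1.188 × 6.088 = 7.234 μm

D(15) = 7.23 μm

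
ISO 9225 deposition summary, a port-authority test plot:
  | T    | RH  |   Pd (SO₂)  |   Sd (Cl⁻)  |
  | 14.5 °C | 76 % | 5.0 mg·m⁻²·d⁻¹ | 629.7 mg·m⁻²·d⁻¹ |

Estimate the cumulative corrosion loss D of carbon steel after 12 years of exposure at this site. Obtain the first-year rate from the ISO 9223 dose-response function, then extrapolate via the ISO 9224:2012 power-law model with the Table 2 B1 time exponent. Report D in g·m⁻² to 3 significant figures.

carbon steel: f(T) = -0.054·(T−10) [T>10 °C] = -0.2430
  SO₂ term: 1.77·5.0^0.52·exp(0.02·76-0.2430) = 14.66
  Cl⁻ term: 0.102·629.7^0.62·exp(0.033·76+0.04·14.5) = 121.7
  r_corr = 14.66 + 121.7 = 136.3 μm/a
ISO 9224: D(t) = r_corr · t^b with b = 0.523 (carbon steel, B1)
  D(12) = 136.3 × 12^0.523 = 136.3 × 3.668 = 500 μm
  Mass loss = 500 μm × 7.85 g/cm³ = 3925 g·m⁻²

D(12) = 3.93e+03 g·m⁻²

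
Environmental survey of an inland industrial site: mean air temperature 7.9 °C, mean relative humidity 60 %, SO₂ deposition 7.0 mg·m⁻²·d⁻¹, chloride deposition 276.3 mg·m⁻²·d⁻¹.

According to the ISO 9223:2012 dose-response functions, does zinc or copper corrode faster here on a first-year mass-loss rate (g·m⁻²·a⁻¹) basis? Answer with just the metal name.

zinc

zinc: temperature factor f = +0.038·(-2.1) = -0.0798
  sulphur-dioxide contribution → 0.443 μm/a
  chloride contribution → 1.364 μm/a
  ⇒ r_corr(zinc) = 1.807 μm/a
  mass loss = 1.807 μm/a × 7.14 g/cm³ = 12.9 g·m⁻²·a⁻¹
copper: T≤10 °C ⇒ hinge +0.126·(7.9−10) = -0.2646
  sulphur-dioxide contribution → 0.2325 μm/a
  chloride contribution → 0.5972 μm/a
  ⇒ r_corr(copper) = 0.8297 μm/a
  mass loss = 0.8297 μm/a × 8.96 g/cm³ = 7.434 g·m⁻²·a⁻¹
Ordering by g·m⁻²·a⁻¹: zinc (12.9) > copper (7.43)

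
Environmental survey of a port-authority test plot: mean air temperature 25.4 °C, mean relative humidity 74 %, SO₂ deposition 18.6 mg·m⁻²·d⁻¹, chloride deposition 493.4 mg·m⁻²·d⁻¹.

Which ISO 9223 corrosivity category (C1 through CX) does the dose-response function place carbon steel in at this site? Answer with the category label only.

carbon steel: temperature factor f = -0.054·(15.4) = -0.8316
  Pd branch = 1.77·Pd^0.52·e^(0.02·RH+f) = 15.48 μm/a
  Cl⁻ term: 0.102·493.4^0.62·exp(0.033·74+0.04·25.4) = 151.4
  sum: 15.48 + 151.4 → r_corr = 166.9 μm/a
Category bounds: 80…200 μm/a bracket r_corr ⇒ C5

C5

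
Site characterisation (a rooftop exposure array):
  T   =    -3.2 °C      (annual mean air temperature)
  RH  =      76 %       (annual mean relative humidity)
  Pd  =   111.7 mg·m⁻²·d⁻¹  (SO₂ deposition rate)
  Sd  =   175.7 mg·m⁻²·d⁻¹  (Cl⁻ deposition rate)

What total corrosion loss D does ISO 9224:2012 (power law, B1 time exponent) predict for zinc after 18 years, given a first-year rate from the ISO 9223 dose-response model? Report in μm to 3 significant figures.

zinc: f(T) = +0.038·(T−10) [T≤10 °C] = -0.5016
  Pd branch = 0.0129·Pd^0.44·e^(0.046·RH+f) = 2.052 μm/a
  Sd branch = 0.0175·Sd^0.57·e^(0.008·RH+0.085·T) = 0.4661 μm/a
  sum: 2.052 + 0.4661 → r_corr = 2.518 μm/a
Power-law: D(18) = r_corr · 18^0.813
  D(18) = 2.518 × 18^0.813 = 2.518 × 10.48 = 26.4 μm

D(18) = 26.4 μm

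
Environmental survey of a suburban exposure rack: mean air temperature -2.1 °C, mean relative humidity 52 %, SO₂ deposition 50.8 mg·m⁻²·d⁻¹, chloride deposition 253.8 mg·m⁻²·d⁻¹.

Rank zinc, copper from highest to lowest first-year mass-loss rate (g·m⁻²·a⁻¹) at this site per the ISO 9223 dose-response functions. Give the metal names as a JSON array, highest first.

zinc: T≤10 °C ⇒ hinge +0.038·(-2.1−10) = -0.4598
  SO₂ term: 0.0129·50.8^0.44·exp(0.046·52-0.4598) = 0.5015
  Cl⁻ term: 0.0175·253.8^0.57·exp(0.008·52+0.085·-2.1) = 0.5209
  r_corr = 0.5015 + 0.5209 = 1.022 μm/a
  mass loss = 1.022 μm/a × 7.14 g/cm³ = 7.3 g·m⁻²·a⁻¹
copper: temperature factor f = +0.126·(-12.1) = -1.5246
  SO₂ term: 0.0053·50.8^0.26·exp(0.059·52-1.5246) = 0.06888
  Cl⁻ term: 0.01025·253.8^0.27·exp(0.036·52+0.049·-2.1) = 0.2681
  sum: 0.06888 + 0.2681 → r_corr = 0.3369 μm/a
  mass loss = 0.3369 μm/a × 8.96 g/cm³ = 3.019 g·m⁻²·a⁻¹
Ordering by g·m⁻²·a⁻¹: zinc (7.3) > copper (3.02)

["zinc", "copper"]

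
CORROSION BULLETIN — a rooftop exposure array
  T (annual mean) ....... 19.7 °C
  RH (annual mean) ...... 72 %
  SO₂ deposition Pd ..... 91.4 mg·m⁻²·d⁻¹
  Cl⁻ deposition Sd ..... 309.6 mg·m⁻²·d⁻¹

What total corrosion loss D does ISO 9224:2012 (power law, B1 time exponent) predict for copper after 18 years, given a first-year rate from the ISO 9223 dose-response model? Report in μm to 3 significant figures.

copper: T>10 °C ⇒ hinge -0.080·(19.7−10) = -0.7760
  Pd branch = 0.0053·Pd^0.26·e^(0.059·RH+f) = 0.5521 μm/a
  Cl⁻ term: 0.01025·309.6^0.27·exp(0.036·72+0.049·19.7) = 1.691
  sum: 0.5521 + 1.691 → r_corr = 2.243 μm/a
Power-law: D(18) = r_corr · 18^0.667
  D(18) = 2.243 × 18^0.667 = 2.243 × 6.875 = 15.42 μm

D(18) = 15.4 μm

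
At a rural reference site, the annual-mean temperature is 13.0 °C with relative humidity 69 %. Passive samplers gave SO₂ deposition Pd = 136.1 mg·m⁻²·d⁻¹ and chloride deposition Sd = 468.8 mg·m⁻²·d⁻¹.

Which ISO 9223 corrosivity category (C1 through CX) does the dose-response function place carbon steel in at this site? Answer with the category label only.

C5

carbon steel: T>10 °C ⇒ hinge -0.054·(13.0−10) = -0.1620
  Pd branch = 1.77·Pd^0.52·e^(0.02·RH+f) = 77.01 μm/a
  Cl⁻ term: 0.102·468.8^0.62·exp(0.033·69+0.04·13.0) = 75.74
  r_corr = 77.01 + 75.74 = 152.8 μm/a
ISO 9223 Table 2 (carbon steel): 80 < 153 ≤ 200 μm/a ⇒ C5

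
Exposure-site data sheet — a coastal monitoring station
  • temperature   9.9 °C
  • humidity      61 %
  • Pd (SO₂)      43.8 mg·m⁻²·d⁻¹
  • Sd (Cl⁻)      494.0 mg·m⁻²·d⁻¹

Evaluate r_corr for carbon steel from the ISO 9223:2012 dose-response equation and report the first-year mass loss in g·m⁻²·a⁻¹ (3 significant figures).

r_corr = 748 g·m⁻²·a⁻¹

carbon steel: temperature factor f = +0.150·(-0.1) = -0.0150
  sulphur-dioxide contribution → 42.16 μm/a
  chloride contribution → 53.08 μm/a
  ⇒ r_corr(carbon steel) = 95.24 μm/a
Convert to mass loss: 95.24 μm/a × 7.85 g/cm³ = 747.6 g·m⁻²·a⁻¹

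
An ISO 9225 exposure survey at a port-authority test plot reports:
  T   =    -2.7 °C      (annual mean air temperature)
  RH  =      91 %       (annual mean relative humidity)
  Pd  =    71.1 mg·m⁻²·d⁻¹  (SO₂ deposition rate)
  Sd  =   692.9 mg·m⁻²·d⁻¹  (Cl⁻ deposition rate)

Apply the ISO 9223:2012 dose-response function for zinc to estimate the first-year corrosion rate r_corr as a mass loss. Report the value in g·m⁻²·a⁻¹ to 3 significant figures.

r_corr = 33.0 g·m⁻²·a⁻¹

zinc: T≤10 °C ⇒ hinge +0.038·(-2.7−10) = -0.4826
  SO₂ term: 0.0129·71.1^0.44·exp(0.046·91-0.4826) = 3.418
  Sd branch = 0.0175·Sd^0.57·e^(0.008·RH+0.085·T) = 1.199 μm/a
  sum: 3.418 + 1.199 → r_corr = 4.617 μm/a
Convert to mass loss: 4.617 μm/a × 7.14 g/cm³ = 32.96 g·m⁻²·a⁻¹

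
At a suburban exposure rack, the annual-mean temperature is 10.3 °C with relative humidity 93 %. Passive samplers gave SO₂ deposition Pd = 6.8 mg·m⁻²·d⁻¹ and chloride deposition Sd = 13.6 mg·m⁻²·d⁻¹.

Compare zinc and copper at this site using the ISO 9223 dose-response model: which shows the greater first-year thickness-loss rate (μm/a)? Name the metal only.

copper

zinc: T>10 °C ⇒ hinge -0.071·(10.3−10) = -0.0213
  sulphur-dioxide contribution → 2.116 μm/a
  chloride contribution → 0.3913 μm/a
  total first-year rate 2.507 μm/a
copper: temperature factor f = -0.080·(0.3) = -0.0240
  sulphur-dioxide contribution → 2.057 μm/a
  chloride contribution → 0.9772 μm/a
  ⇒ r_corr(copper) = 3.034 μm/a
Ordering by μm/a: copper (3.03) > zinc (2.51)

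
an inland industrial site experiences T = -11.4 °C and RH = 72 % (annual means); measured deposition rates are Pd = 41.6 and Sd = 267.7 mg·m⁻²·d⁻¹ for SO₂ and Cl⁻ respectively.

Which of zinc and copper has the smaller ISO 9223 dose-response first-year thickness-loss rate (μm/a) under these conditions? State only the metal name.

zinc: temperature factor f = +0.038·(-21.4) = -0.8132
  SO₂ term: 0.0129·41.6^0.44·exp(0.046·72-0.8132) = 0.8095
  Sd branch = 0.0175·Sd^0.57·e^(0.008·RH+0.085·T) = 0.2858 μm/a
  r_corr = 0.8095 + 0.2858 = 1.095 μm/a
copper: T≤10 °C ⇒ hinge +0.126·(-11.4−10) = -2.6964
  Pd branch = 0.0053·Pd^0.26·e^(0.059·RH+f) = 0.06593 μm/a
  Cl⁻ term: 0.01025·267.7^0.27·exp(0.036·72+0.049·-11.4) = 0.3542
  sum: 0.06593 + 0.3542 → r_corr = 0.4202 μm/a
Ordering by μm/a: zinc (1.1) > copper (0.42)

copper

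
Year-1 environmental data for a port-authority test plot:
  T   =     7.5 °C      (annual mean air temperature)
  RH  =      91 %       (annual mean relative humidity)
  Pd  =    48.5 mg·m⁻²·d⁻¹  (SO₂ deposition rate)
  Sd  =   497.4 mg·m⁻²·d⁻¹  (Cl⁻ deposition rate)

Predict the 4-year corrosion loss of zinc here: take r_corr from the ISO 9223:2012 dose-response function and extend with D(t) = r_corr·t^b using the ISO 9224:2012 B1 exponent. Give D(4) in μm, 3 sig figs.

D(4) = 20.4 μm

zinc: T≤10 °C ⇒ hinge +0.038·(7.5−10) = -0.0950
  SO₂ term: 0.0129·48.5^0.44·exp(0.046·91-0.0950) = 4.256
  Cl⁻ term: 0.0175·497.4^0.57·exp(0.008·91+0.085·7.5) = 2.362
  r_corr = 4.256 + 2.362 = 6.618 μm/a
Power-law: D(4) = r_corr · 4^0.813
  D(4) = 6.618 × 4^0.813 = 6.618 × 3.087 = 20.43 μm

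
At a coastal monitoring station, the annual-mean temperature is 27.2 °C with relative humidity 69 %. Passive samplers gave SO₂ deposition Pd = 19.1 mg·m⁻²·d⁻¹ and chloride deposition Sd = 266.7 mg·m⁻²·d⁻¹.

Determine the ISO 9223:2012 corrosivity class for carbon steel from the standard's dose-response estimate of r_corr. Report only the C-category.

C5

carbon steel: f(T) = -0.054·(T−10) [T>10 °C] = -0.9288
  Pd branch = 1.77·Pd^0.52·e^(0.02·RH+f) = 12.88 μm/a
  Sd branch = 0.102·Sd^0.62·e^(0.033·RH+0.04·T) = 94.22 μm/a
  sum: 12.88 + 94.22 → r_corr = 107.1 μm/a
Category bounds: 80…200 μm/a bracket r_corr ⇒ C5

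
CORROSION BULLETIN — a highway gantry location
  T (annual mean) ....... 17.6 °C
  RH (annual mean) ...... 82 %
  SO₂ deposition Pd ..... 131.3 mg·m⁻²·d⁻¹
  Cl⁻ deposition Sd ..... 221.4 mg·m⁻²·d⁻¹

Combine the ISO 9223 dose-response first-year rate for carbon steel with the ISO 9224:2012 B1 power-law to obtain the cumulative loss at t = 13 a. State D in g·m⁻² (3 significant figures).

D(13) = 4.93e+03 g·m⁻²

carbon steel: T>10 °C ⇒ hinge -0.054·(17.6−10) = -0.4104
  sulphur-dioxide contribution → 76.47 μm/a
  chloride contribution → 87.81 μm/a
  total first-year rate 164.3 μm/a
ISO 9224: D(t) = r_corr · t^b with b = 0.523 (carbon steel, B1)
  D(13) = 164.3 × 13^0.523 = 164.3 × 3.825 = 628.3 μm
  Mass loss = 628.3 μm × 7.85 g/cm³ = 4932 g·m⁻²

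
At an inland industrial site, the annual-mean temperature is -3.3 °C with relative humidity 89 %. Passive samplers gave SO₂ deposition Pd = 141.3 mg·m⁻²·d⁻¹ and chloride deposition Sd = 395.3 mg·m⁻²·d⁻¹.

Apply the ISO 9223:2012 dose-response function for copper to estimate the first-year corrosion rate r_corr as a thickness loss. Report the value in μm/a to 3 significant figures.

r_corr = 1.76 μm/a

copper: temperature factor f = +0.126·(-13.3) = -1.6758
  SO₂ term: 0.0053·141.3^0.26·exp(0.059·89-1.6758) = 0.6855
  Cl⁻ term: 0.01025·395.3^0.27·exp(0.036·89+0.049·-3.3) = 1.079
  r_corr = 0.6855 + 1.079 = 1.765 μm/a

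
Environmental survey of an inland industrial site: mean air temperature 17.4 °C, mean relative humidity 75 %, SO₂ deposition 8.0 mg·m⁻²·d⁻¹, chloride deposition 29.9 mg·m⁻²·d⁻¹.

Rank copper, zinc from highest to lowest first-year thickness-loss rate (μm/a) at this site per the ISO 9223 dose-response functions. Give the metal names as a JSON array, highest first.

["zinc", "copper"]

copper: temperature factor f = -0.080·(7.4) = -0.5920
  SO₂ term: 0.0053·8.0^0.26·exp(0.059·75-0.5920) = 0.4205
  Cl⁻ term: 0.01025·29.9^0.27·exp(0.036·75+0.049·17.4) = 0.8954
  r_corr = 0.4205 + 0.8954 = 1.316 μm/a
zinc: temperature factor f = -0.071·(7.4) = -0.5254
  Pd branch = 0.0129·Pd^0.44·e^(0.046·RH+f) = 0.5999 μm/a
  Sd branch = 0.0175·Sd^0.57·e^(0.008·RH+0.085·T) = 0.9707 μm/a
  sum: 0.5999 + 0.9707 → r_corr = 1.571 μm/a
Ordering by μm/a: zinc (1.57) > copper (1.32)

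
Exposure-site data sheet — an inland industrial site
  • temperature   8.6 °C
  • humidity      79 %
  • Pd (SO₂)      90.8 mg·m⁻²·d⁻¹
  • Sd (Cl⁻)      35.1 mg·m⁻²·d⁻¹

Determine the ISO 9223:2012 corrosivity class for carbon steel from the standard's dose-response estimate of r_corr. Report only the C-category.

carbon steel: f(T) = +0.150·(T−10) [T≤10 °C] = -0.2100
  SO₂ term: 1.77·90.8^0.52·exp(0.02·79-0.2100) = 72.64
  Sd branch = 0.102·Sd^0.62·e^(0.033·RH+0.04·T) = 17.71 μm/a
  sum: 72.64 + 17.71 → r_corr = 90.35 μm/a
90.4 μm/a falls in (80, 200] for carbon steel → category C5

C5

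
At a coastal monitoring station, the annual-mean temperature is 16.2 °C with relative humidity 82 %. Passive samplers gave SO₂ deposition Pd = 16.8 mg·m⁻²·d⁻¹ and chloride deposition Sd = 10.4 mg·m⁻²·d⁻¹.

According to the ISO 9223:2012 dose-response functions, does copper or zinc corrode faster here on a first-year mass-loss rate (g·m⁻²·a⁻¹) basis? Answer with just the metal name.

copper

copper: f(T) = -0.080·(T−10) [T>10 °C] = -0.4960
  SO₂ term: 0.0053·16.8^0.26·exp(0.059·82-0.4960) = 0.8483
  Cl⁻ term: 0.01025·10.4^0.27·exp(0.036·82+0.049·16.2) = 0.8168
  sum: 0.8483 + 0.8168 → r_corr = 1.665 μm/a
  mass loss = 1.665 μm/a × 8.96 g/cm³ = 14.92 g·m⁻²·a⁻¹
zinc: temperature factor f = -0.071·(6.2) = -0.4402
  Pd branch = 0.0129·Pd^0.44·e^(0.046·RH+f) = 1.249 μm/a
  Cl⁻ term: 0.0175·10.4^0.57·exp(0.008·82+0.085·16.2) = 0.5078
  r_corr = 1.249 + 0.5078 = 1.757 μm/a
  mass loss = 1.757 μm/a × 7.14 g/cm³ = 12.55 g·m⁻²·a⁻¹
Ordering by g·m⁻²·a⁻¹: copper (14.9) > zinc (12.5)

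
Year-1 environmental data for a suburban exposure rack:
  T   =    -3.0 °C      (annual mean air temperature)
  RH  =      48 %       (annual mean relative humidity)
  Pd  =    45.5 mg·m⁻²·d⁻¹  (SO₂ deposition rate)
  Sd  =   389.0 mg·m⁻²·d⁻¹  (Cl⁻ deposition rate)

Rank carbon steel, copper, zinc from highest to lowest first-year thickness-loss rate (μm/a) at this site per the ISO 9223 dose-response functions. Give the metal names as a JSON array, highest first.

["carbon steel", "zinc", "copper"]

carbon steel: temperature factor f = +0.150·(-13.0) = -1.9500
  Pd branch = 1.77·Pd^0.52·e^(0.02·RH+f) = 4.788 μm/a
  Cl⁻ term: 0.102·389.0^0.62·exp(0.033·48+0.04·-3.0) = 17.79
  sum: 4.788 + 17.79 → r_corr = 22.58 μm/a
copper: f(T) = +0.126·(T−10) [T≤10 °C] = -1.6380
  Pd branch = 0.0053·Pd^0.26·e^(0.059·RH+f) = 0.0472 μm/a
  Cl⁻ term: 0.01025·389.0^0.27·exp(0.036·48+0.049·-3.0) = 0.2492
  sum: 0.0472 + 0.2492 → r_corr = 0.2964 μm/a
zinc: f(T) = +0.038·(T−10) [T≤10 °C] = -0.4940
  Pd branch = 0.0129·Pd^0.44·e^(0.046·RH+f) = 0.3841 μm/a
  Cl⁻ term: 0.0175·389.0^0.57·exp(0.008·48+0.085·-3.0) = 0.5961
  sum: 0.3841 + 0.5961 → r_corr = 0.9803 μm/a
Ordering by μm/a: carbon steel (22.6) > zinc (0.98) > copper (0.296)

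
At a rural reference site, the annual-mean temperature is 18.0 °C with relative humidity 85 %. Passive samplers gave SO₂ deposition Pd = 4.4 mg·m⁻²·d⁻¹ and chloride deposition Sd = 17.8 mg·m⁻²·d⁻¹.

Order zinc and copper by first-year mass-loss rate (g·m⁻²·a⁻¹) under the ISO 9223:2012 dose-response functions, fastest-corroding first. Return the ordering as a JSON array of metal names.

["copper", "zinc"]

zinc: T>10 °C ⇒ hinge -0.071·(18.0−10) = -0.5680
  sulphur-dioxide contribution → 0.7 μm/a
  chloride contribution → 0.8233 μm/a
  ⇒ r_corr(zinc) = 1.523 μm/a
  mass loss = 1.523 μm/a × 7.14 g/cm³ = 10.88 g·m⁻²·a⁻¹
copper: f(T) = -0.080·(T−10) [T>10 °C] = -0.6400
  sulphur-dioxide contribution → 0.6189 μm/a
  chloride contribution → 1.149 μm/a
  total first-year rate 1.768 μm/a
  mass loss = 1.768 μm/a × 8.96 g/cm³ = 15.84 g·m⁻²·a⁻¹
Ordering by g·m⁻²·a⁻¹: copper (15.8) > zinc (10.9)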